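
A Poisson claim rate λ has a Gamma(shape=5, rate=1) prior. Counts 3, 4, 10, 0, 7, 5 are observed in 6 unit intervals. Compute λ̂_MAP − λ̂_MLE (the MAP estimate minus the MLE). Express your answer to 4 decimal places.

Σxᵢ = 29. Posterior is Gamma(34, 7); MAP = (34−1)/7 = 33/7 ≈ 4.71429.
MLE = x̄ = 29/6 ≈ 4.83333.
Difference = 33/7 − 29/6 = -5/42 ≈ -0.1190.

MAP − MLE = -0.1190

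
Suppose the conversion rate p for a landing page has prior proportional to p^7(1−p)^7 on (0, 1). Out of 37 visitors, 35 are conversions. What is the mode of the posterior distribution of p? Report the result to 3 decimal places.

The prior density ∝ p^7(1−p)^7 is the kernel of Beta(8, 8).
Data: 35 successes in 37 trials. The binomial likelihood contributes p^35(1−p)^2, so the posterior is Beta(8+35, 8+2) = Beta(43, 10).
For Beta(a, b) with a, b > 1 the mode is (a−1)/(a+b−2) = 42/51 ≈ 0.824.

p̂_MAP = 0.824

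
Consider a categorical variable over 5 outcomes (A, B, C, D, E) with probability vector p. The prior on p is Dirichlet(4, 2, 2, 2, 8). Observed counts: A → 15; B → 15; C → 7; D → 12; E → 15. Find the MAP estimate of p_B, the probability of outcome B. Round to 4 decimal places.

MAP estimate of p_B = 0.2078

The posterior is Dirichlet(αᵢ + nᵢ) = Dirichlet(19, 17, 9, 14, 23).
For a Dirichlet(a₁,…,a_K) with all aᵢ > 1, the mode has j-th component (aⱼ − 1)/(Σaᵢ − K).
Here Σaᵢ = 82 and K = 5, so p_B = (17 − 1)/(82 − 5) = 16/77 ≈ 0.2078.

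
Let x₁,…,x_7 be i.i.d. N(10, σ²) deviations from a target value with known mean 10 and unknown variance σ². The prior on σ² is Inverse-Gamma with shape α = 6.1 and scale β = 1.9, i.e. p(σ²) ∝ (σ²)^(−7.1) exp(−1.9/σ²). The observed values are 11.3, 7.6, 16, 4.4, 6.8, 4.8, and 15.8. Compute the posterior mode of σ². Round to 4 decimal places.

σ̂²_MAP = 7.0533

Sum of squared deviations about the known mean: SS = (11.3−10)² + (7.6−10)² + (16−10)² + (4.4−10)² + (6.8−10)² + (4.8−10)² + (15.8−10)² = 145.73.
The Normal likelihood contributes (σ²)^(−n/2) exp(−SS/(2σ²)), so the posterior is Inverse-Gamma(α + n/2, β + SS/2) = Inverse-Gamma(9.6, 74.765).
The mode of Inverse-Gamma(a, b) is b/(a+1) = 74.765/10.6 ≈ 7.0533.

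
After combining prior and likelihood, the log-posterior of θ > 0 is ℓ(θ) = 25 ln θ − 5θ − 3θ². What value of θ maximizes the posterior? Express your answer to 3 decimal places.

θ̂_MAP = 1.667

ℓ'(θ) = 25/θ − 5 − 6θ. Setting this to zero and multiplying by θ: 6θ² + 5θ − 25 = 0.
θ = (−5 + √(5² + 4·6·25)) / (2·6) = (−5 + √625) / 12 = (−5 + 25)/12 = 5/3.
ℓ''(θ) = −25/θ² − 6 < 0, confirming a maximum.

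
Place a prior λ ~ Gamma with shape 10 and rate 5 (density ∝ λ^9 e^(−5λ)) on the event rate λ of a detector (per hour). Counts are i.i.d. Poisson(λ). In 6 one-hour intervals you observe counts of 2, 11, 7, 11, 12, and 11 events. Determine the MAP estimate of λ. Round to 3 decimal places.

λ̂_MAP = 5.727

Σxᵢ = 2+11+7+11+12+11 = 54, with n = 6.
Posterior ∝ λ^9e^(−5λ) · λ^54e^(−6λ) = λ^63e^(−11λ), i.e. Gamma(shape=64, rate=11).
The mode of a Gamma(a, b) with a ≥ 1 (shape–rate) is (a−1)/b = 63/11 ≈ 5.727.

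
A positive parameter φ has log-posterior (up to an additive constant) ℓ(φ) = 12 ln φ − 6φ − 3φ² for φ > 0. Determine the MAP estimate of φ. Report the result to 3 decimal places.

φ̂_MAP = 1.000

ℓ'(φ) = 12/φ − 6 − 6φ. Setting this to zero and multiplying by φ: 6φ² + 6φ − 12 = 0.
φ = (−6 + √(6² + 4·6·12)) / (2·6) = (−6 + √324) / 12 = (−6 + 18)/12 = 1.
ℓ''(φ) = −12/φ² − 6 < 0, confirming a maximum.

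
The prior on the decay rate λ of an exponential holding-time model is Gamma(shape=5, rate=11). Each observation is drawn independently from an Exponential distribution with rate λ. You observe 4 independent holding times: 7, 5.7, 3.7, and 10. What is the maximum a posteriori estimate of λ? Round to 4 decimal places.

The Exponential(rate=λ) likelihood is ∝ λ^n e^(−λΣtᵢ). Here n = 4 and Σtᵢ = 7 + 5.7 + 3.7 + 10 = 26.4.
Posterior ∝ λ^4e^(−11λ) · λ^4e^(−26.4λ) = λ^8e^(−37.4λ), i.e. Gamma(9, 37.4).
Mode = (a−1)/b = 8/37.4 ≈ 0.2139.

λ̂_MAP = 0.2139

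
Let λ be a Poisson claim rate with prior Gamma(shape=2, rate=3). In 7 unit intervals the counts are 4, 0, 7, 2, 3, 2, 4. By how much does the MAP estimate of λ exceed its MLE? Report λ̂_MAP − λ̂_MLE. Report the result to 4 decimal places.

Σxᵢ = 22. Posterior is Gamma(24, 10); MAP = (24−1)/10 = 23/10 ≈ 2.30000.
MLE = x̄ = 22/7 ≈ 3.14286.
Difference = 23/10 − 22/7 = -59/70 ≈ -0.8429.

MAP − MLE = -0.8429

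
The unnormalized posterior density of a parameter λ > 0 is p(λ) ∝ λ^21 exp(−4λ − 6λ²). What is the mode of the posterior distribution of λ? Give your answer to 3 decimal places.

λ̂_MAP = 1.167

ℓ'(λ) = 21/λ − 4 − 12λ. Setting this to zero and multiplying by λ: 12λ² + 4λ − 21 = 0.
λ = (−4 + √(4² + 4·12·21)) / (2·12) = (−4 + √1024) / 24 = (−4 + 32)/24 = 7/6.
ℓ''(λ) = −21/λ² − 12 < 0, confirming a maximum.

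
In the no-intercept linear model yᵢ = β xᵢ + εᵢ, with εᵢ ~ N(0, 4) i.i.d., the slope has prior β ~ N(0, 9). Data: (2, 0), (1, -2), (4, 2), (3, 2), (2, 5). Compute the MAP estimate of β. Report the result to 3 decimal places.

β̂_MAP = 0.639

log p(β | y) = −Σ(yᵢ − βxᵢ)²/(2·4) − β²/(2·9) + const.
Setting the derivative to zero: Σxᵢ(yᵢ − βxᵢ)/4 − β/9 = 0, so β = Σxᵢyᵢ / (Σxᵢ² + σ²/τ²).
Σxᵢyᵢ = 2·0 + 1·(-2) + 4·2 + 3·2 + 2·5 = 22; Σxᵢ² = 34; σ²/τ² = 4/9.
β̂_MAP = 22 / (34 + 4/9) = 22/(310/9) = 99/155 ≈ 0.639.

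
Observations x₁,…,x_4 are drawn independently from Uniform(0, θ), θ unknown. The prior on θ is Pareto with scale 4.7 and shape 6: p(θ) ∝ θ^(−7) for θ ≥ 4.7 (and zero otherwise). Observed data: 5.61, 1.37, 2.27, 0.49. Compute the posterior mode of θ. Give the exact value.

The Uniform(0, θ) likelihood is θ^(−n) for θ ≥ max(xᵢ), zero otherwise. Here max(xᵢ) = 5.61.
Posterior ∝ θ^(−7) · θ^(−4) = θ^(−11) on θ ≥ max(4.7, 5.61) = 5.61.
This density is strictly decreasing in θ, so the posterior mode lies at the lower boundary of the support.

θ̂_MAP = 5.61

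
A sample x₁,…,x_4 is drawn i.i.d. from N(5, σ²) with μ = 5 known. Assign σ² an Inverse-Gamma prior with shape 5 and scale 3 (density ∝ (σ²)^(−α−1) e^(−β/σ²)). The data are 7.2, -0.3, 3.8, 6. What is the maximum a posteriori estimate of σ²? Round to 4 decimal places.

σ̂²_MAP = 2.5856

Sum of squared deviations about the known mean: SS = (7.2−5)² + (-0.3−5)² + (3.8−5)² + (6−5)² = 35.37.
The Normal likelihood contributes (σ²)^(−n/2) exp(−SS/(2σ²)), so the posterior is Inverse-Gamma(α + n/2, β + SS/2) = Inverse-Gamma(7, 20.685).
The mode of Inverse-Gamma(a, b) is b/(a+1) = 20.685/8 ≈ 2.5856.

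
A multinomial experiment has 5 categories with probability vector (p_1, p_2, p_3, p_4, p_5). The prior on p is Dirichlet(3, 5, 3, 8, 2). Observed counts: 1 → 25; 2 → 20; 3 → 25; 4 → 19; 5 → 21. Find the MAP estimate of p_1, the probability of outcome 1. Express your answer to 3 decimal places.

MAP estimate: 0.214

The posterior is Dirichlet(αᵢ + nᵢ) = Dirichlet(28, 25, 28, 27, 23).
For a Dirichlet(a₁,…,a_K) with all aᵢ > 1, the mode has j-th component (aⱼ − 1)/(Σaᵢ − K).
Here Σaᵢ = 131 and K = 5, so p_1 = (28 − 1)/(131 − 5) = 27/126 ≈ 0.214.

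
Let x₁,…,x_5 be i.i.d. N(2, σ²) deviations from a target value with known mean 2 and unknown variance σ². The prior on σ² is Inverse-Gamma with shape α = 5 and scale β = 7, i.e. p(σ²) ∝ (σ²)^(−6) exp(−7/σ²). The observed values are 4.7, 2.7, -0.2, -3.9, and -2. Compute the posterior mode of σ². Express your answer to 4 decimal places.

Sum of squared deviations about the known mean: SS = (4.7−2)² + (2.7−2)² + (-0.2−2)² + (-3.9−2)² + (-2−2)² = 63.43.
The Normal likelihood contributes (σ²)^(−n/2) exp(−SS/(2σ²)), so the posterior is Inverse-Gamma(α + n/2, β + SS/2) = Inverse-Gamma(7.5, 38.715).
The mode of Inverse-Gamma(a, b) is b/(a+1) = 38.715/8.5 ≈ 4.5547.

σ̂²_MAP = 4.5547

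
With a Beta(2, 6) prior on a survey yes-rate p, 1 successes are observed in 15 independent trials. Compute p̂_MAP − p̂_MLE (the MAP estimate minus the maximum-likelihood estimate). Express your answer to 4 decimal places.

MAP − MLE = 0.0286

Posterior is Beta(3, 20); MAP = (3−1)/(23−2) = 2/21 ≈ 0.09524.
MLE ignores the prior: p̂_MLE = k/n = 1/15 ≈ 0.06667.
Difference = 2/21 − 1/15 = 1/35 ≈ 0.0286.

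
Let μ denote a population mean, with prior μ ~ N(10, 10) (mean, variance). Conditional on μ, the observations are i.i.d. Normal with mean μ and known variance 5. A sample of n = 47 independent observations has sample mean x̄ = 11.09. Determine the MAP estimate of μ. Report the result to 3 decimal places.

μ̂_MAP = 11.079

n = 47, x̄ = 11.09.
For a Normal prior and Normal likelihood with known variance, the posterior is Normal; its mode equals its mean, the precision-weighted average.
Prior precision 1/σ₀² = 1/10 = 0.1; data precision n/σ² = 47/5 = 9.4.
μ̂ = (0.1·10 + 9.4·11.09) / (0.1 + 9.4) = 105.246/9.5 = 52623/4750 ≈ 11.079.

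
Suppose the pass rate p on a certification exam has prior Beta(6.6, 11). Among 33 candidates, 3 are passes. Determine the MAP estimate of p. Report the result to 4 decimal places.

Prior: Beta(6.6, 11).
Data: 3 successes in 33 trials. The binomial likelihood contributes p^3(1−p)^30, so the posterior is Beta(6.6+3, 11+30) = Beta(9.6, 41).
For Beta(a, b) with a, b > 1 the mode is (a−1)/(a+b−2) = 8.6/48.6 ≈ 0.1770.

p̂_MAP = 0.1770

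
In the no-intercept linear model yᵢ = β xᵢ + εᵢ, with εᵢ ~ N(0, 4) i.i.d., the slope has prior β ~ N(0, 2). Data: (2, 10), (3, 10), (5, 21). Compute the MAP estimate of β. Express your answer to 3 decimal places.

log p(β | y) = −Σ(yᵢ − βxᵢ)²/(2·4) − β²/(2·2) + const.
Setting the derivative to zero: Σxᵢ(yᵢ − βxᵢ)/4 − β/2 = 0, so β = Σxᵢyᵢ / (Σxᵢ² + σ²/τ²).
Σxᵢyᵢ = 2·10 + 3·10 + 5·21 = 155; Σxᵢ² = 38; σ²/τ² = 2.
β̂_MAP = 155 / (38 + 2) = 155/40 ≈ 3.875.

β̂_MAP = 3.875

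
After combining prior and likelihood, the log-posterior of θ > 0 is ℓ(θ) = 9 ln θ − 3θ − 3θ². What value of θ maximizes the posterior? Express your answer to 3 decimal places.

θ̂_MAP = 1.000

ℓ'(θ) = 9/θ − 3 − 6θ. Setting this to zero and multiplying by θ: 6θ² + 3θ − 9 = 0.
θ = (−3 + √(3² + 4·6·9)) / (2·6) = (−3 + √225) / 12 = (−3 + 15)/12 = 1.
ℓ''(θ) = −9/θ² − 6 < 0, confirming a maximum.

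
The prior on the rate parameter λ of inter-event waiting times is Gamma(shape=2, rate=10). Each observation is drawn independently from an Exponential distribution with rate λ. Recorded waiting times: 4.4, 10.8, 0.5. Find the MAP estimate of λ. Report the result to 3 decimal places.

The Exponential(rate=λ) likelihood is ∝ λ^n e^(−λΣtᵢ). Here n = 3 and Σtᵢ = 4.4 + 10.8 + 0.5 = 15.7.
Posterior ∝ λe^(−10λ) · λ^3e^(−15.7λ) = λ^4e^(−25.7λ), i.e. Gamma(5, 25.7).
Mode = (a−1)/b = 4/25.7 ≈ 0.156.

λ̂_MAP = 0.156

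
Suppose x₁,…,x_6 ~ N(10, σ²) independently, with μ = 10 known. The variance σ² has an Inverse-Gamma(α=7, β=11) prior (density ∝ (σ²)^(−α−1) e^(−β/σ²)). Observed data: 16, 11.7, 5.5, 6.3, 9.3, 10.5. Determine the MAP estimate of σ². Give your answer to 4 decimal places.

σ̂²_MAP = 4.3441

Sum of squared deviations about the known mean: SS = (16−10)² + (11.7−10)² + (5.5−10)² + (6.3−10)² + (9.3−10)² + (10.5−10)² = 73.57.
The Normal likelihood contributes (σ²)^(−n/2) exp(−SS/(2σ²)), so the posterior is Inverse-Gamma(α + n/2, β + SS/2) = Inverse-Gamma(10, 47.785).
The mode of Inverse-Gamma(a, b) is b/(a+1) = 47.785/11 ≈ 4.3441.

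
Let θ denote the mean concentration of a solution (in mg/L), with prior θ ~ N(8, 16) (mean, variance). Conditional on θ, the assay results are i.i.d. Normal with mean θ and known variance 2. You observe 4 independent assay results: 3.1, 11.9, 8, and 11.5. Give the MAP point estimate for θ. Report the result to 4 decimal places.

θ̂_MAP = 8.6061

n = 4; x̄ = (3.1 + 11.9 + 8 + 11.5)/4 = 34.5/4 = 8.625.
For a Normal prior and Normal likelihood with known variance, the posterior is Normal; its mode equals its mean, the precision-weighted average.
Prior precision 1/σ₀² = 1/16 = 0.0625; data precision n/σ² = 4/2 = 2.
θ̂ = (0.0625·8 + 2·8.625) / (0.0625 + 2) = 17.75/2.0625 = 284/33 ≈ 8.6061.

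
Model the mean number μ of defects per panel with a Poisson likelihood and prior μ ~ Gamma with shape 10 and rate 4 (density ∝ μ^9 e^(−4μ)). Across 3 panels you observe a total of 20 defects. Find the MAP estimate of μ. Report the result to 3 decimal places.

Σxᵢ = 20, n = 3.
Posterior ∝ μ^9e^(−4μ) · μ^20e^(−3μ) = μ^29e^(−7μ), i.e. Gamma(shape=30, rate=7).
The mode of a Gamma(a, b) with a ≥ 1 (shape–rate) is (a−1)/b = 29/7 ≈ 4.143.

μ̂_MAP = 4.143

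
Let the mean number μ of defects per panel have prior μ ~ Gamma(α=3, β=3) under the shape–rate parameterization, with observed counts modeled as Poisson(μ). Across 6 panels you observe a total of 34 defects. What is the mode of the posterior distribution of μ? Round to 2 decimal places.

μ̂_MAP = 4.00

Σxᵢ = 34, n = 6.
Posterior ∝ μ^2e^(−3μ) · μ^34e^(−6μ) = μ^36e^(−9μ), i.e. Gamma(shape=37, rate=9).
The mode of a Gamma(a, b) with a ≥ 1 (shape–rate) is (a−1)/b = 36/9 ≈ 4.00.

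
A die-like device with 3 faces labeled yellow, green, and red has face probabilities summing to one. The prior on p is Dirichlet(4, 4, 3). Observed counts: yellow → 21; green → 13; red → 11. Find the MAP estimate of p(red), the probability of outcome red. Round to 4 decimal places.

The posterior is Dirichlet(αᵢ + nᵢ) = Dirichlet(25, 17, 14).
For a Dirichlet(a₁,…,a_K) with all aᵢ > 1, the mode has j-th component (aⱼ − 1)/(Σaᵢ − K).
Here Σaᵢ = 56 and K = 3, so p(red) = (14 − 1)/(56 − 3) = 13/53 ≈ 0.2453.

MAP estimate of p(red) = 0.2453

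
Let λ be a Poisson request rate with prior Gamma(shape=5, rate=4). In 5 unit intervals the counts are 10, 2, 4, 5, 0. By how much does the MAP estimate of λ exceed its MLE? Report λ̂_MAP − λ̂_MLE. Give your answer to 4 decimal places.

Σxᵢ = 21. Posterior is Gamma(26, 9); MAP = (26−1)/9 = 25/9 ≈ 2.77778.
MLE = x̄ = 21/5 ≈ 4.20000.
Difference = 25/9 − 21/5 = -64/45 ≈ -1.4222.

MAP − MLE = -1.4222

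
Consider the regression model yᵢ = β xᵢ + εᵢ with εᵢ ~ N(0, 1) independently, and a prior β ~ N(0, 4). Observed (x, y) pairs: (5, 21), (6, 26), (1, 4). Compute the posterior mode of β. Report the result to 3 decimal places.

log p(β | y) = −Σ(yᵢ − βxᵢ)²/(2·1) − β²/(2·4) + const.
Setting the derivative to zero: Σxᵢ(yᵢ − βxᵢ)/1 − β/4 = 0, so β = Σxᵢyᵢ / (Σxᵢ² + σ²/τ²).
Σxᵢyᵢ = 5·21 + 6·26 + 1·4 = 265; Σxᵢ² = 62; σ²/τ² = 0.25.
β̂_MAP = 265 / (62 + 0.25) = 265/62.25 ≈ 4.257.

β̂_MAP = 4.257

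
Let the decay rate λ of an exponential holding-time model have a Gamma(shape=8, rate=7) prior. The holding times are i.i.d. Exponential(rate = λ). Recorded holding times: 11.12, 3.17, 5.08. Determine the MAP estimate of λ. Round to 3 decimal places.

The Exponential(rate=λ) likelihood is ∝ λ^n e^(−λΣtᵢ). Here n = 3 and Σtᵢ = 11.12 + 3.17 + 5.08 = 19.37.
Posterior ∝ λ^7e^(−7λ) · λ^3e^(−19.37λ) = λ^10e^(−26.37λ), i.e. Gamma(11, 26.37).
Mode = (a−1)/b = 10/26.37 ≈ 0.379.

λ̂_MAP = 0.379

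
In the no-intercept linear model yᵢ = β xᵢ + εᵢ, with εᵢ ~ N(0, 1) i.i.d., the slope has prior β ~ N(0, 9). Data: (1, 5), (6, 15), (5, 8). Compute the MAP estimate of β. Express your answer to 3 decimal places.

log p(β | y) = −Σ(yᵢ − βxᵢ)²/(2·1) − β²/(2·9) + const.
Setting the derivative to zero: Σxᵢ(yᵢ − βxᵢ)/1 − β/9 = 0, so β = Σxᵢyᵢ / (Σxᵢ² + σ²/τ²).
Σxᵢyᵢ = 1·5 + 6·15 + 5·8 = 135; Σxᵢ² = 62; σ²/τ² = 1/9.
β̂_MAP = 135 / (62 + 1/9) = 135/(559/9) = 1215/559 ≈ 2.174.

β̂_MAP = 2.174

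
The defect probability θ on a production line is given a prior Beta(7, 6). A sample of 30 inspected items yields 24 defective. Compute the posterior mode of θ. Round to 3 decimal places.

θ̂_MAP = 0.732

Prior: Beta(7, 6).
Data: 24 successes in 30 trials. The binomial likelihood contributes θ^24(1−θ)^6, so the posterior is Beta(7+24, 6+6) = Beta(31, 12).
For Beta(a, b) with a, b > 1 the mode is (a−1)/(a+b−2) = 30/41 ≈ 0.732.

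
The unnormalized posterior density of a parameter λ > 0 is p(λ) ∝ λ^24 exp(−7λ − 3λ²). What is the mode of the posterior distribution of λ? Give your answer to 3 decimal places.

ℓ'(λ) = 24/λ − 7 − 6λ. Setting this to zero and multiplying by λ: 6λ² + 7λ − 24 = 0.
λ = (−7 + √(7² + 4·6·24)) / (2·6) = (−7 + √625) / 12 = (−7 + 25)/12 = 3/2.
ℓ''(λ) = −24/λ² − 6 < 0, confirming a maximum.

λ̂_MAP = 1.500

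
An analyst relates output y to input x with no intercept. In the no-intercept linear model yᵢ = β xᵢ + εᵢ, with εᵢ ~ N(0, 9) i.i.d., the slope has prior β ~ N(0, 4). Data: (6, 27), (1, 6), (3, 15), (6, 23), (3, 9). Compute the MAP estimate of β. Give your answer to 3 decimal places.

log p(β | y) = −Σ(yᵢ − βxᵢ)²/(2·9) − β²/(2·4) + const.
Setting the derivative to zero: Σxᵢ(yᵢ − βxᵢ)/9 − β/4 = 0, so β = Σxᵢyᵢ / (Σxᵢ² + σ²/τ²).
Σxᵢyᵢ = 6·27 + 1·6 + 3·15 + 6·23 + 3·9 = 378; Σxᵢ² = 91; σ²/τ² = 2.25.
β̂_MAP = 378 / (91 + 2.25) = 378/93.25 ≈ 4.054.

β̂_MAP = 4.054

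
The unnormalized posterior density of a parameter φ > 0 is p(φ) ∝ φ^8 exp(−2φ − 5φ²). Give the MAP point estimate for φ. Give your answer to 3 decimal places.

ℓ'(φ) = 8/φ − 2 − 10φ. Setting this to zero and multiplying by φ: 10φ² + 2φ − 8 = 0.
φ = (−2 + √(2² + 4·10·8)) / (2·10) = (−2 + √324) / 20 = (−2 + 18)/20 = 4/5.
ℓ''(φ) = −8/φ² − 10 < 0, confirming a maximum.

φ̂_MAP = 0.800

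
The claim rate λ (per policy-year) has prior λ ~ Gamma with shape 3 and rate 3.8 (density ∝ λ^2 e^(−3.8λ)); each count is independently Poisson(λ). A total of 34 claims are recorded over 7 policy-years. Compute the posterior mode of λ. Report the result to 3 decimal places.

Σxᵢ = 34, n = 7.
Posterior ∝ λ^2e^(−3.8λ) · λ^34e^(−7λ) = λ^36e^(−10.8λ), i.e. Gamma(shape=37, rate=10.8).
The mode of a Gamma(a, b) with a ≥ 1 (shape–rate) is (a−1)/b = 36/10.8 ≈ 3.333.

λ̂_MAP = 3.333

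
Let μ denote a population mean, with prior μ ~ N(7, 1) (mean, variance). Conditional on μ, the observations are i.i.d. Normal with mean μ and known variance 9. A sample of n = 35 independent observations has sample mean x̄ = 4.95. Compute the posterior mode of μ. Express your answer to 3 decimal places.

n = 35, x̄ = 4.95.
For a Normal prior and Normal likelihood with known variance, the posterior is Normal; its mode equals its mean, the precision-weighted average.
Prior precision 1/σ₀² = 1/1 = 1; data precision n/σ² = 35/9.
μ̂ = (1·7 + (35/9)·4.95) / (1 + 35/9) = 26.25/(44/9) = 945/176 ≈ 5.369.

μ̂_MAP = 5.369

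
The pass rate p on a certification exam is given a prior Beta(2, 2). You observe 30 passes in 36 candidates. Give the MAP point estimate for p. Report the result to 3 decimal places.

p̂_MAP = 0.816

Prior: Beta(2, 2).
Data: 30 successes in 36 trials. The binomial likelihood contributes p^30(1−p)^6, so the posterior is Beta(2+30, 2+6) = Beta(32, 8).
For Beta(a, b) with a, b > 1 the mode is (a−1)/(a+b−2) = 31/38 ≈ 0.816.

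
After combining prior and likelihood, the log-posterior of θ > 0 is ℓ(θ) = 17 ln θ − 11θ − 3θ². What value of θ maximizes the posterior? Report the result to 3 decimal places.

θ̂_MAP = 1.000

ℓ'(θ) = 17/θ − 11 − 6θ. Setting this to zero and multiplying by θ: 6θ² + 11θ − 17 = 0.
θ = (−11 + √(11² + 4·6·17)) / (2·6) = (−11 + √529) / 12 = (−11 + 23)/12 = 1.
ℓ''(θ) = −17/θ² − 6 < 0, confirming a maximum.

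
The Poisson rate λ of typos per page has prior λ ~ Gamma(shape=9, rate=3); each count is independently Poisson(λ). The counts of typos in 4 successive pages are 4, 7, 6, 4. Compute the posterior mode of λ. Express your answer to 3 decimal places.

Σxᵢ = 4+7+6+4 = 21, with n = 4.
Posterior ∝ λ^8e^(−3λ) · λ^21e^(−4λ) = λ^29e^(−7λ), i.e. Gamma(shape=30, rate=7).
The mode of a Gamma(a, b) with a ≥ 1 (shape–rate) is (a−1)/b = 29/7 ≈ 4.143.

λ̂_MAP = 4.143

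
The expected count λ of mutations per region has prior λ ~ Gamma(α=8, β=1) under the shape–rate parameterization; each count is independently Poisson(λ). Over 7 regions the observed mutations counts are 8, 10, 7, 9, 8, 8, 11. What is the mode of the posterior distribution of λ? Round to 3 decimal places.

λ̂_MAP = 8.500

Σxᵢ = 8+10+7+9+8+8+11 = 61, with n = 7.
Posterior ∝ λ^7e^(−1λ) · λ^61e^(−7λ) = λ^68e^(−8λ), i.e. Gamma(shape=69, rate=8).
The mode of a Gamma(a, b) with a ≥ 1 (shape–rate) is (a−1)/b = 68/8 ≈ 8.500.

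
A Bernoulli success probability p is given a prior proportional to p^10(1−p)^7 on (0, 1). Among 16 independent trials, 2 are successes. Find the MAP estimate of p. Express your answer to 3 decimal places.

p̂_MAP = 0.364

The prior density ∝ p^10(1−p)^7 is the kernel of Beta(11, 8).
Data: 2 successes in 16 trials. The binomial likelihood contributes p^2(1−p)^14, so the posterior is Beta(11+2, 8+14) = Beta(13, 22).
For Beta(a, b) with a, b > 1 the mode is (a−1)/(a+b−2) = 12/33 ≈ 0.364.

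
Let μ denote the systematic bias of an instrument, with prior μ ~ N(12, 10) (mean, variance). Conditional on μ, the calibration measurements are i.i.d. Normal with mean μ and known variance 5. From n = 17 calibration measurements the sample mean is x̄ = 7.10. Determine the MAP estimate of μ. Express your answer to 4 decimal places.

μ̂_MAP = 7.2400

n = 17, x̄ = 7.10.
For a Normal prior and Normal likelihood with known variance, the posterior is Normal; its mode equals its mean, the precision-weighted average.
Prior precision 1/σ₀² = 1/10 = 0.1; data precision n/σ² = 17/5 = 3.4.
μ̂ = (0.1·12 + 3.4·7.1) / (0.1 + 3.4) = 25.34/3.5 = 7.2400.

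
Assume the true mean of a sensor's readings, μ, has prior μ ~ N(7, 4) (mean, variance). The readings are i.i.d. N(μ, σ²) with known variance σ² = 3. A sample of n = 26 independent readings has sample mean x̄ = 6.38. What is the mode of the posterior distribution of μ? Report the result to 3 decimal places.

n = 26, x̄ = 6.38.
For a Normal prior and Normal likelihood with known variance, the posterior is Normal; its mode equals its mean, the precision-weighted average.
Prior precision 1/σ₀² = 1/4 = 0.25; data precision n/σ² = 26/3.
μ̂ = (0.25·7 + (26/3)·6.38) / (0.25 + 26/3) = (17113/300)/(107/12) = 17113/2675 ≈ 6.397.

μ̂_MAP = 6.397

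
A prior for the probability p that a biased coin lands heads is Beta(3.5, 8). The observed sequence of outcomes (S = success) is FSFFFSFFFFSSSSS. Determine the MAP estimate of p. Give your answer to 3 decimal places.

p̂_MAP = 0.388

Prior: Beta(3.5, 8).
Data: 7 successes in 15 trials (from the sequence). The binomial likelihood contributes p^7(1−p)^8, so the posterior is Beta(3.5+7, 8+8) = Beta(10.5, 16).
For Beta(a, b) with a, b > 1 the mode is (a−1)/(a+b−2) = 9.5/24.5 ≈ 0.388.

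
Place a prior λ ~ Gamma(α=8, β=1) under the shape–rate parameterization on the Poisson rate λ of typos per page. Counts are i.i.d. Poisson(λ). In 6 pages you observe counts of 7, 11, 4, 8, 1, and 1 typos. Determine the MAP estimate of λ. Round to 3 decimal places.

λ̂_MAP = 5.571

Σxᵢ = 7+11+4+8+1+1 = 32, with n = 6.
Posterior ∝ λ^7e^(−1λ) · λ^32e^(−6λ) = λ^39e^(−7λ), i.e. Gamma(shape=40, rate=7).
The mode of a Gamma(a, b) with a ≥ 1 (shape–rate) is (a−1)/b = 39/7 ≈ 5.571.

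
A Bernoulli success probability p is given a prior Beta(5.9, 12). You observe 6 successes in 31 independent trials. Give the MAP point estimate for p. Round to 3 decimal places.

p̂_MAP = 0.232

Prior: Beta(5.9, 12).
Data: 6 successes in 31 trials. The binomial likelihood contributes p^6(1−p)^25, so the posterior is Beta(5.9+6, 12+25) = Beta(11.9, 37).
For Beta(a, b) with a, b > 1 the mode is (a−1)/(a+b−2) = 10.9/46.9 ≈ 0.232.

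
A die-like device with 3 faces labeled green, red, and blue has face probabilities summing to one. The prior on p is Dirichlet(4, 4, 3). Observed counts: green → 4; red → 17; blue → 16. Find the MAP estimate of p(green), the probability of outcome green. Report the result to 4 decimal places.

The posterior is Dirichlet(αᵢ + nᵢ) = Dirichlet(8, 21, 19).
For a Dirichlet(a₁,…,a_K) with all aᵢ > 1, the mode has j-th component (aⱼ − 1)/(Σaᵢ − K).
Here Σaᵢ = 48 and K = 3, so p(green) = (8 − 1)/(48 − 3) = 7/45 ≈ 0.1556.

MAP estimate of p(green) = 0.1556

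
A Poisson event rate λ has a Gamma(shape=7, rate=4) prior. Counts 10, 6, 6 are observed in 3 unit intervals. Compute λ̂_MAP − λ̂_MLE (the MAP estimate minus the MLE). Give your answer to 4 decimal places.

Σxᵢ = 22. Posterior is Gamma(29, 7); MAP = (29−1)/7 = 28/7 ≈ 4.00000.
MLE = x̄ = 22/3 ≈ 7.33333.
Difference = 28/7 − 22/3 = -10/3 ≈ -3.3333.

MAP − MLE = -3.3333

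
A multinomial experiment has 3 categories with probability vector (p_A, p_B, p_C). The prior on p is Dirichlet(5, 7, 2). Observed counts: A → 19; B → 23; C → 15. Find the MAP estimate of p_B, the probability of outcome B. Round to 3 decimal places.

MAP estimate of p_B = 0.426

The posterior is Dirichlet(αᵢ + nᵢ) = Dirichlet(24, 30, 17).
For a Dirichlet(a₁,…,a_K) with all aᵢ > 1, the mode has j-th component (aⱼ − 1)/(Σaᵢ − K).
Here Σaᵢ = 71 and K = 3, so p_B = (30 − 1)/(71 − 3) = 29/68 ≈ 0.426.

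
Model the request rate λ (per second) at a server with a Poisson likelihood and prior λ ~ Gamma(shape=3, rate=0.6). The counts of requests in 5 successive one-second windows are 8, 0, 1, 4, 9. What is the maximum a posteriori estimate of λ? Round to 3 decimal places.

λ̂_MAP = 4.286

Σxᵢ = 8+0+1+4+9 = 22, with n = 5.
Posterior ∝ λ^2e^(−0.6λ) · λ^22e^(−5λ) = λ^24e^(−5.6λ), i.e. Gamma(shape=25, rate=5.6).
The mode of a Gamma(a, b) with a ≥ 1 (shape–rate) is (a−1)/b = 24/5.6 ≈ 4.286.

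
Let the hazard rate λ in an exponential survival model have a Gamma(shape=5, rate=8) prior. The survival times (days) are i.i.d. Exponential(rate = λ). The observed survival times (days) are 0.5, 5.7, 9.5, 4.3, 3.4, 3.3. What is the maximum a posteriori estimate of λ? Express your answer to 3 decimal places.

The Exponential(rate=λ) likelihood is ∝ λ^n e^(−λΣtᵢ). Here n = 6 and Σtᵢ = 0.5 + 5.7 + 9.5 + 4.3 + 3.4 + 3.3 = 26.7.
Posterior ∝ λ^4e^(−8λ) · λ^6e^(−26.7λ) = λ^10e^(−34.7λ), i.e. Gamma(11, 34.7).
Mode = (a−1)/b = 10/34.7 ≈ 0.288.

λ̂_MAP = 0.288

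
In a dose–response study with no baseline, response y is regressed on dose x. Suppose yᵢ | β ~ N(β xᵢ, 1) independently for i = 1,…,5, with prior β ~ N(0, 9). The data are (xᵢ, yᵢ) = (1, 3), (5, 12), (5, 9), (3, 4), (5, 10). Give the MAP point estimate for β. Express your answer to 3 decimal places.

log p(β | y) = −Σ(yᵢ − βxᵢ)²/(2·1) − β²/(2·9) + const.
Setting the derivative to zero: Σxᵢ(yᵢ − βxᵢ)/1 − β/9 = 0, so β = Σxᵢyᵢ / (Σxᵢ² + σ²/τ²).
Σxᵢyᵢ = 1·3 + 5·12 + 5·9 + 3·4 + 5·10 = 170; Σxᵢ² = 85; σ²/τ² = 1/9.
β̂_MAP = 170 / (85 + 1/9) = 170/(766/9) = 765/383 ≈ 1.997.

β̂_MAP = 1.997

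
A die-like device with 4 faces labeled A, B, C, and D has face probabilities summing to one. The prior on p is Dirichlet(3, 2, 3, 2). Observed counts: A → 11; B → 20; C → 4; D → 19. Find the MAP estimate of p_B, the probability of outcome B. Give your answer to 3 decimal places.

The posterior is Dirichlet(αᵢ + nᵢ) = Dirichlet(14, 22, 7, 21).
For a Dirichlet(a₁,…,a_K) with all aᵢ > 1, the mode has j-th component (aⱼ − 1)/(Σaᵢ − K).
Here Σaᵢ = 64 and K = 4, so p_B = (22 − 1)/(64 − 4) = 21/60 ≈ 0.350.

MAP estimate of p_B = 0.350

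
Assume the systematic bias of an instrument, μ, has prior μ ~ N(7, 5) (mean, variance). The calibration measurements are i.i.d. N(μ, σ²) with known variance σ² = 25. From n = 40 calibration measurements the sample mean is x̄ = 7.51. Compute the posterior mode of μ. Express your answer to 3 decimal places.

μ̂_MAP = 7.453

n = 40, x̄ = 7.51.
For a Normal prior and Normal likelihood with known variance, the posterior is Normal; its mode equals its mean, the precision-weighted average.
Prior precision 1/σ₀² = 1/5 = 0.2; data precision n/σ² = 40/25 = 1.6.
μ̂ = (0.2·7 + 1.6·7.51) / (0.2 + 1.6) = 13.416/1.8 = 559/75 ≈ 7.453.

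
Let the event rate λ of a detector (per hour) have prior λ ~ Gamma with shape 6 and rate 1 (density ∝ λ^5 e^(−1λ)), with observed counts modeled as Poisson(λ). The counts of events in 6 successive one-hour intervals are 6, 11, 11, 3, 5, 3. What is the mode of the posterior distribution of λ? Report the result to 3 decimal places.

λ̂_MAP = 6.286

Σxᵢ = 6+11+11+3+5+3 = 39, with n = 6.
Posterior ∝ λ^5e^(−1λ) · λ^39e^(−6λ) = λ^44e^(−7λ), i.e. Gamma(shape=45, rate=7).
The mode of a Gamma(a, b) with a ≥ 1 (shape–rate) is (a−1)/b = 44/7 ≈ 6.286.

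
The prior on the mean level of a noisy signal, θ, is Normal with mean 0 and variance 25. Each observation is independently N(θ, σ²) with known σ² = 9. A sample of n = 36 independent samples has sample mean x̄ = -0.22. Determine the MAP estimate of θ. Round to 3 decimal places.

n = 36, x̄ = -0.22.
For a Normal prior and Normal likelihood with known variance, the posterior is Normal; its mode equals its mean, the precision-weighted average.
Prior precision 1/σ₀² = 1/25 = 0.04; data precision n/σ² = 36/9 = 4.
θ̂ = (0.04·0 + 4·(-0.22)) / (0.04 + 4) = (-0.88)/4.04 = -22/101 ≈ -0.218.

θ̂_MAP = -0.218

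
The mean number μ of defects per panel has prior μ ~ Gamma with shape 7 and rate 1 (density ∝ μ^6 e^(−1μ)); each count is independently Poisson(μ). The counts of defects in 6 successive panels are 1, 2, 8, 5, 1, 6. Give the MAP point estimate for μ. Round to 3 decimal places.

μ̂_MAP = 4.143

Σxᵢ = 1+2+8+5+1+6 = 23, with n = 6.
Posterior ∝ μ^6e^(−1μ) · μ^23e^(−6μ) = μ^29e^(−7μ), i.e. Gamma(shape=30, rate=7).
The mode of a Gamma(a, b) with a ≥ 1 (shape–rate) is (a−1)/b = 29/7 ≈ 4.143.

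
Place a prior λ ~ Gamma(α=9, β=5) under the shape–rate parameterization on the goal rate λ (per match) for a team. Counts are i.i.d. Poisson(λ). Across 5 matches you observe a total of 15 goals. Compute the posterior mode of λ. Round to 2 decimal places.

λ̂_MAP = 2.30

Σxᵢ = 15, n = 5.
Posterior ∝ λ^8e^(−5λ) · λ^15e^(−5λ) = λ^23e^(−10λ), i.e. Gamma(shape=24, rate=10).
The mode of a Gamma(a, b) with a ≥ 1 (shape–rate) is (a−1)/b = 23/10 ≈ 2.30.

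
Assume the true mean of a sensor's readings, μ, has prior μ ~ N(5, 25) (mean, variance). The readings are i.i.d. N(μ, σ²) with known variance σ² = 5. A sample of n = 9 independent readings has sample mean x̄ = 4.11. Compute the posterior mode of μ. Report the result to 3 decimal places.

μ̂_MAP = 4.129

n = 9, x̄ = 4.11.
For a Normal prior and Normal likelihood with known variance, the posterior is Normal; its mode equals its mean, the precision-weighted average.
Prior precision 1/σ₀² = 1/25 = 0.04; data precision n/σ² = 9/5 = 1.8.
μ̂ = (0.04·5 + 1.8·4.11) / (0.04 + 1.8) = 7.598/1.84 = 3799/920 ≈ 4.129.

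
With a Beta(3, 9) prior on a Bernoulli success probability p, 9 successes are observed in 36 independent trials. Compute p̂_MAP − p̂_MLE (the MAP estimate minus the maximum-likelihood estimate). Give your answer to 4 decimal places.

MAP − MLE = -0.0109

Posterior is Beta(12, 36); MAP = (12−1)/(48−2) = 11/46 ≈ 0.23913.
MLE ignores the prior: p̂_MLE = k/n = 9/36 ≈ 0.25000.
Difference = 11/46 − 9/36 = -1/92 ≈ -0.0109.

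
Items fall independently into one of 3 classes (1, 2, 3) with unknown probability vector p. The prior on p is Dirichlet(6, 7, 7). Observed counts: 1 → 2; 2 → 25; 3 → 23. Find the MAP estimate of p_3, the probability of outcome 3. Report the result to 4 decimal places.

MAP estimate: 0.4328

The posterior is Dirichlet(αᵢ + nᵢ) = Dirichlet(8, 32, 30).
For a Dirichlet(a₁,…,a_K) with all aᵢ > 1, the mode has j-th component (aⱼ − 1)/(Σaᵢ − K).
Here Σaᵢ = 70 and K = 3, so p_3 = (30 − 1)/(70 − 3) = 29/67 ≈ 0.4328.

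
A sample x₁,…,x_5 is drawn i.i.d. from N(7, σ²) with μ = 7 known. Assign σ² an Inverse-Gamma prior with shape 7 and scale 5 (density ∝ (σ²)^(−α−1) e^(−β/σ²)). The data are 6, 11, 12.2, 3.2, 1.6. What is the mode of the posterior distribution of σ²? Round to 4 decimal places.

Sum of squared deviations about the known mean: SS = (6−7)² + (11−7)² + (12.2−7)² + (3.2−7)² + (1.6−7)² = 87.64.
The Normal likelihood contributes (σ²)^(−n/2) exp(−SS/(2σ²)), so the posterior is Inverse-Gamma(α + n/2, β + SS/2) = Inverse-Gamma(9.5, 48.82).
The mode of Inverse-Gamma(a, b) is b/(a+1) = 48.82/10.5 ≈ 4.6495.

σ̂²_MAP = 4.6495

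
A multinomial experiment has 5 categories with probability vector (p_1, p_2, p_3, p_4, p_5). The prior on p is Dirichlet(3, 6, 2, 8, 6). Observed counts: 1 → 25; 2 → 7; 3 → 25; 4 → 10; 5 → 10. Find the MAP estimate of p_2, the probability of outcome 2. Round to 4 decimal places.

MAP estimate: 0.1237

The posterior is Dirichlet(αᵢ + nᵢ) = Dirichlet(28, 13, 27, 18, 16).
For a Dirichlet(a₁,…,a_K) with all aᵢ > 1, the mode has j-th component (aⱼ − 1)/(Σaᵢ − K).
Here Σaᵢ = 102 and K = 5, so p_2 = (13 − 1)/(102 − 5) = 12/97 ≈ 0.1237.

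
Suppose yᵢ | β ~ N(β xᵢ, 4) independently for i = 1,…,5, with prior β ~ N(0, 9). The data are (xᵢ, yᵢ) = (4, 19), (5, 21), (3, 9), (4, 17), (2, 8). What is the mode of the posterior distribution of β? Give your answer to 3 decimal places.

log p(β | y) = −Σ(yᵢ − βxᵢ)²/(2·4) − β²/(2·9) + const.
Setting the derivative to zero: Σxᵢ(yᵢ − βxᵢ)/4 − β/9 = 0, so β = Σxᵢyᵢ / (Σxᵢ² + σ²/τ²).
Σxᵢyᵢ = 4·19 + 5·21 + 3·9 + 4·17 + 2·8 = 292; Σxᵢ² = 70; σ²/τ² = 4/9.
β̂_MAP = 292 / (70 + 4/9) = 292/(634/9) = 1314/317 ≈ 4.145.

β̂_MAP = 4.145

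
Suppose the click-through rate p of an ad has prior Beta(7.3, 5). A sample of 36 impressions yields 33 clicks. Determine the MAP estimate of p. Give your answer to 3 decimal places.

Prior: Beta(7.3, 5).
Data: 33 successes in 36 trials. The binomial likelihood contributes p^33(1−p)^3, so the posterior is Beta(7.3+33, 5+3) = Beta(40.3, 8).
For Beta(a, b) with a, b > 1 the mode is (a−1)/(a+b−2) = 39.3/46.3 ≈ 0.849.

p̂_MAP = 0.849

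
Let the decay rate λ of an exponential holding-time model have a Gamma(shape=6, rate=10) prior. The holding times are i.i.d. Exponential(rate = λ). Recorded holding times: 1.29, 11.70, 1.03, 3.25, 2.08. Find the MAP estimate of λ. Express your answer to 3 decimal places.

λ̂_MAP = 0.341

The Exponential(rate=λ) likelihood is ∝ λ^n e^(−λΣtᵢ). Here n = 5 and Σtᵢ = 1.29 + 11.70 + 1.03 + 3.25 + 2.08 = 19.35.
Posterior ∝ λ^5e^(−10λ) · λ^5e^(−19.35λ) = λ^10e^(−29.35λ), i.e. Gamma(11, 29.35).
Mode = (a−1)/b = 10/29.35 ≈ 0.341.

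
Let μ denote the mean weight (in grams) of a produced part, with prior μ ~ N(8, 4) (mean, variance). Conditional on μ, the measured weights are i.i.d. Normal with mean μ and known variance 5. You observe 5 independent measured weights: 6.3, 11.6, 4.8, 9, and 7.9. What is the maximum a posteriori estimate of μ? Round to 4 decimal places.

μ̂_MAP = 7.9360

n = 5; x̄ = (6.3 + 11.6 + 4.8 + 9 + 7.9)/5 = 39.6/5 = 7.92.
For a Normal prior and Normal likelihood with known variance, the posterior is Normal; its mode equals its mean, the precision-weighted average.
Prior precision 1/σ₀² = 1/4 = 0.25; data precision n/σ² = 5/5 = 1.
μ̂ = (0.25·8 + 1·7.92) / (0.25 + 1) = 9.92/1.25 = 7.9360.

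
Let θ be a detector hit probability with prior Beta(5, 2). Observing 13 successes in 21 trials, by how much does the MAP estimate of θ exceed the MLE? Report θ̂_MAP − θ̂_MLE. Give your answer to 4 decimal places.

Posterior is Beta(18, 10); MAP = (18−1)/(28−2) = 17/26 ≈ 0.65385.
MLE ignores the prior: θ̂_MLE = k/n = 13/21 ≈ 0.61905.
Difference = 17/26 − 13/21 = 19/546 ≈ 0.0348.

MAP − MLE = 0.0348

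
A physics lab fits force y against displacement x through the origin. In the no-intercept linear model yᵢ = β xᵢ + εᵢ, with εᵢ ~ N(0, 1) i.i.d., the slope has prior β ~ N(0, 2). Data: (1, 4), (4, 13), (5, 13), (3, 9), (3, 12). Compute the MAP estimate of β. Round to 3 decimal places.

β̂_MAP = 3.041

log p(β | y) = −Σ(yᵢ − βxᵢ)²/(2·1) − β²/(2·2) + const.
Setting the derivative to zero: Σxᵢ(yᵢ − βxᵢ)/1 − β/2 = 0, so β = Σxᵢyᵢ / (Σxᵢ² + σ²/τ²).
Σxᵢyᵢ = 1·4 + 4·13 + 5·13 + 3·9 + 3·12 = 184; Σxᵢ² = 60; σ²/τ² = 0.5.
β̂_MAP = 184 / (60 + 0.5) = 184/60.5 ≈ 3.041.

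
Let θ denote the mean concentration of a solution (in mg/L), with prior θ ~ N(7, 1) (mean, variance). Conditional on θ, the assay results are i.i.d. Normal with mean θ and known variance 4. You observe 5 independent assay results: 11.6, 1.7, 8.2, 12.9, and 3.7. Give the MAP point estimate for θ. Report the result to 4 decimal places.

n = 5; x̄ = (11.6 + 1.7 + 8.2 + 12.9 + 3.7)/5 = 38.1/5 = 7.62.
For a Normal prior and Normal likelihood with known variance, the posterior is Normal; its mode equals its mean, the precision-weighted average.
Prior precision 1/σ₀² = 1/1 = 1; data precision n/σ² = 5/4 = 1.25.
θ̂ = (1·7 + 1.25·7.62) / (1 + 1.25) = 16.525/2.25 = 661/90 ≈ 7.3444.

θ̂_MAP = 7.3444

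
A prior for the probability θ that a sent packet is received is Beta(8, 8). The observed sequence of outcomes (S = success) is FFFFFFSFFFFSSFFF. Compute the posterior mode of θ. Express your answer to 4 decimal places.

Prior: Beta(8, 8).
Data: 3 successes in 16 trials (from the sequence). The binomial likelihood contributes θ^3(1−θ)^13, so the posterior is Beta(8+3, 8+13) = Beta(11, 21).
For Beta(a, b) with a, b > 1 the mode is (a−1)/(a+b−2) = 10/30 ≈ 0.3333.

θ̂_MAP = 0.3333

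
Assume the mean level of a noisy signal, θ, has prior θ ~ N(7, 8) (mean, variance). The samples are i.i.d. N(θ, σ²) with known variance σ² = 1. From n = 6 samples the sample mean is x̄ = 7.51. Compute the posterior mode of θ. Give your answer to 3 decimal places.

θ̂_MAP = 7.500

n = 6, x̄ = 7.51.
For a Normal prior and Normal likelihood with known variance, the posterior is Normal; its mode equals its mean, the precision-weighted average.
Prior precision 1/σ₀² = 1/8 = 0.125; data precision n/σ² = 6/1 = 6.
θ̂ = (0.125·7 + 6·7.51) / (0.125 + 6) = 45.935/6.125 = 9187/1225 ≈ 7.500.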